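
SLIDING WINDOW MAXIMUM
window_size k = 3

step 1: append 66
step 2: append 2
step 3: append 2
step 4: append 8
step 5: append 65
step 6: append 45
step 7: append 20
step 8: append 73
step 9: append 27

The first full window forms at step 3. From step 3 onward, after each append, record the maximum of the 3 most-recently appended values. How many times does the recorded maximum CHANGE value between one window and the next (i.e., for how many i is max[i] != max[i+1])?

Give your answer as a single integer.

step 1: append 66 -> window=[66] (not full yet)
step 2: append 2 -> window=[66, 2] (not full yet)
step 3: append 2 -> window=[66, 2, 2] -> max=66
step 4: append 8 -> window=[2, 2, 8] -> max=8
step 5: append 65 -> window=[2, 8, 65] -> max=65
step 6: append 45 -> window=[8, 65, 45] -> max=65
step 7: append 20 -> window=[65, 45, 20] -> max=65
step 8: append 73 -> window=[45, 20, 73] -> max=73
step 9: append 27 -> window=[20, 73, 27] -> max=73
Recorded maximums: 66 8 65 65 65 73 73
Changes between consecutive maximums: 3

Answer: 3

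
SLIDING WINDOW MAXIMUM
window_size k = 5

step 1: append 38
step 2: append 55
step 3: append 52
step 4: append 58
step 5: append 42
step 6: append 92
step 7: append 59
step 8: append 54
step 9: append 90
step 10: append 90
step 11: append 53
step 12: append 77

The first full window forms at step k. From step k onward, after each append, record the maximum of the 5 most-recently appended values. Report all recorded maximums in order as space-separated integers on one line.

Answer: 58 92 92 92 92 92 90 90

Derivation:
step 1: append 38 -> window=[38] (not full yet)
step 2: append 55 -> window=[38, 55] (not full yet)
step 3: append 52 -> window=[38, 55, 52] (not full yet)
step 4: append 58 -> window=[38, 55, 52, 58] (not full yet)
step 5: append 42 -> window=[38, 55, 52, 58, 42] -> max=58
step 6: append 92 -> window=[55, 52, 58, 42, 92] -> max=92
step 7: append 59 -> window=[52, 58, 42, 92, 59] -> max=92
step 8: append 54 -> window=[58, 42, 92, 59, 54] -> max=92
step 9: append 90 -> window=[42, 92, 59, 54, 90] -> max=92
step 10: append 90 -> window=[92, 59, 54, 90, 90] -> max=92
step 11: append 53 -> window=[59, 54, 90, 90, 53] -> max=90
step 12: append 77 -> window=[54, 90, 90, 53, 77] -> max=90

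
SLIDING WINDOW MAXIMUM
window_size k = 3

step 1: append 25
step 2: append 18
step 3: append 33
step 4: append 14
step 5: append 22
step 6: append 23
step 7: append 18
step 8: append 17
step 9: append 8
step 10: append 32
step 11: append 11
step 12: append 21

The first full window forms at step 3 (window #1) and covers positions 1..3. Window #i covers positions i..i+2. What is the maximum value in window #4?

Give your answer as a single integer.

Answer: 23

Derivation:
step 1: append 25 -> window=[25] (not full yet)
step 2: append 18 -> window=[25, 18] (not full yet)
step 3: append 33 -> window=[25, 18, 33] -> max=33
step 4: append 14 -> window=[18, 33, 14] -> max=33
step 5: append 22 -> window=[33, 14, 22] -> max=33
step 6: append 23 -> window=[14, 22, 23] -> max=23
Window #4 max = 23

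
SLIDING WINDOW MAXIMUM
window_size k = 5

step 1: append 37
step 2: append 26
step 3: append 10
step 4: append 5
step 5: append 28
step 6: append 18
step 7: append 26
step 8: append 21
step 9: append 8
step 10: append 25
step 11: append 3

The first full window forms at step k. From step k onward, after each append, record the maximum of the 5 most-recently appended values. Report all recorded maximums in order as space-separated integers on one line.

Answer: 37 28 28 28 28 26 26

Derivation:
step 1: append 37 -> window=[37] (not full yet)
step 2: append 26 -> window=[37, 26] (not full yet)
step 3: append 10 -> window=[37, 26, 10] (not full yet)
step 4: append 5 -> window=[37, 26, 10, 5] (not full yet)
step 5: append 28 -> window=[37, 26, 10, 5, 28] -> max=37
step 6: append 18 -> window=[26, 10, 5, 28, 18] -> max=28
step 7: append 26 -> window=[10, 5, 28, 18, 26] -> max=28
step 8: append 21 -> window=[5, 28, 18, 26, 21] -> max=28
step 9: append 8 -> window=[28, 18, 26, 21, 8] -> max=28
step 10: append 25 -> window=[18, 26, 21, 8, 25] -> max=26
step 11: append 3 -> window=[26, 21, 8, 25, 3] -> max=26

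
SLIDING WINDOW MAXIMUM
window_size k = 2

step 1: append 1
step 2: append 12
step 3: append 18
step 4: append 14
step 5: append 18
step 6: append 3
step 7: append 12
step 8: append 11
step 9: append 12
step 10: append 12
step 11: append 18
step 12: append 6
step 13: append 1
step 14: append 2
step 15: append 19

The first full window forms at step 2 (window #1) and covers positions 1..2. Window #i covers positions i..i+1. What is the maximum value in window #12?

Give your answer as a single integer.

step 1: append 1 -> window=[1] (not full yet)
step 2: append 12 -> window=[1, 12] -> max=12
step 3: append 18 -> window=[12, 18] -> max=18
step 4: append 14 -> window=[18, 14] -> max=18
step 5: append 18 -> window=[14, 18] -> max=18
step 6: append 3 -> window=[18, 3] -> max=18
step 7: append 12 -> window=[3, 12] -> max=12
step 8: append 11 -> window=[12, 11] -> max=12
step 9: append 12 -> window=[11, 12] -> max=12
step 10: append 12 -> window=[12, 12] -> max=12
step 11: append 18 -> window=[12, 18] -> max=18
step 12: append 6 -> window=[18, 6] -> max=18
step 13: append 1 -> window=[6, 1] -> max=6
Window #12 max = 6

Answer: 6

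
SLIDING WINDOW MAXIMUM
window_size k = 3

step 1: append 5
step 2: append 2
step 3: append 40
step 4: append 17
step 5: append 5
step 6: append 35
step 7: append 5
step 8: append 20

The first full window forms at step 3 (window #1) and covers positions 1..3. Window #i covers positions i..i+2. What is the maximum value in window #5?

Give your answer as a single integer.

Answer: 35

Derivation:
step 1: append 5 -> window=[5] (not full yet)
step 2: append 2 -> window=[5, 2] (not full yet)
step 3: append 40 -> window=[5, 2, 40] -> max=40
step 4: append 17 -> window=[2, 40, 17] -> max=40
step 5: append 5 -> window=[40, 17, 5] -> max=40
step 6: append 35 -> window=[17, 5, 35] -> max=35
step 7: append 5 -> window=[5, 35, 5] -> max=35
Window #5 max = 35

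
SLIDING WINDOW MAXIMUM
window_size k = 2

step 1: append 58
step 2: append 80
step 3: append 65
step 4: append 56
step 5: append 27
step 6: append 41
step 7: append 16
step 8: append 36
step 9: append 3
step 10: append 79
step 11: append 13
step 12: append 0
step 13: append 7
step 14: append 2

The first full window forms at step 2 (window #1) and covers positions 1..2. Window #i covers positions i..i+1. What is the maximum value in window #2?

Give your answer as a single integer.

Answer: 80

Derivation:
step 1: append 58 -> window=[58] (not full yet)
step 2: append 80 -> window=[58, 80] -> max=80
step 3: append 65 -> window=[80, 65] -> max=80
Window #2 max = 80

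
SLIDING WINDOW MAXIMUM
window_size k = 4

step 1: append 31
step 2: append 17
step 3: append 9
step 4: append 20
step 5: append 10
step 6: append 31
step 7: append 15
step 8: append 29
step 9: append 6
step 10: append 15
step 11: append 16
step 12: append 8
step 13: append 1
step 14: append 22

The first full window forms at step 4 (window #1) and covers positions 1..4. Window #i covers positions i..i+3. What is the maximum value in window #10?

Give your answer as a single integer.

Answer: 16

Derivation:
step 1: append 31 -> window=[31] (not full yet)
step 2: append 17 -> window=[31, 17] (not full yet)
step 3: append 9 -> window=[31, 17, 9] (not full yet)
step 4: append 20 -> window=[31, 17, 9, 20] -> max=31
step 5: append 10 -> window=[17, 9, 20, 10] -> max=20
step 6: append 31 -> window=[9, 20, 10, 31] -> max=31
step 7: append 15 -> window=[20, 10, 31, 15] -> max=31
step 8: append 29 -> window=[10, 31, 15, 29] -> max=31
step 9: append 6 -> window=[31, 15, 29, 6] -> max=31
step 10: append 15 -> window=[15, 29, 6, 15] -> max=29
step 11: append 16 -> window=[29, 6, 15, 16] -> max=29
step 12: append 8 -> window=[6, 15, 16, 8] -> max=16
step 13: append 1 -> window=[15, 16, 8, 1] -> max=16
Window #10 max = 16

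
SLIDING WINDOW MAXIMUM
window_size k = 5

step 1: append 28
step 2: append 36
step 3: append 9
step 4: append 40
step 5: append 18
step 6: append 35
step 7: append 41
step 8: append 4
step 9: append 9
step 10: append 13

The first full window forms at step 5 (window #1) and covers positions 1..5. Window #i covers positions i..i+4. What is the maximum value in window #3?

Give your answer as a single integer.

step 1: append 28 -> window=[28] (not full yet)
step 2: append 36 -> window=[28, 36] (not full yet)
step 3: append 9 -> window=[28, 36, 9] (not full yet)
step 4: append 40 -> window=[28, 36, 9, 40] (not full yet)
step 5: append 18 -> window=[28, 36, 9, 40, 18] -> max=40
step 6: append 35 -> window=[36, 9, 40, 18, 35] -> max=40
step 7: append 41 -> window=[9, 40, 18, 35, 41] -> max=41
Window #3 max = 41

Answer: 41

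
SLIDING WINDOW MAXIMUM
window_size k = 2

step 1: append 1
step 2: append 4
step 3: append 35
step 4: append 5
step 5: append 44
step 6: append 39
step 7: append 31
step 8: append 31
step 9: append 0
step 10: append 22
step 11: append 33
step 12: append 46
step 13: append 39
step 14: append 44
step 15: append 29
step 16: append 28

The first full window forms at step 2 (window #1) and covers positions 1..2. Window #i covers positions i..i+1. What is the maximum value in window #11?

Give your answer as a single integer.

Answer: 46

Derivation:
step 1: append 1 -> window=[1] (not full yet)
step 2: append 4 -> window=[1, 4] -> max=4
step 3: append 35 -> window=[4, 35] -> max=35
step 4: append 5 -> window=[35, 5] -> max=35
step 5: append 44 -> window=[5, 44] -> max=44
step 6: append 39 -> window=[44, 39] -> max=44
step 7: append 31 -> window=[39, 31] -> max=39
step 8: append 31 -> window=[31, 31] -> max=31
step 9: append 0 -> window=[31, 0] -> max=31
step 10: append 22 -> window=[0, 22] -> max=22
step 11: append 33 -> window=[22, 33] -> max=33
step 12: append 46 -> window=[33, 46] -> max=46
Window #11 max = 46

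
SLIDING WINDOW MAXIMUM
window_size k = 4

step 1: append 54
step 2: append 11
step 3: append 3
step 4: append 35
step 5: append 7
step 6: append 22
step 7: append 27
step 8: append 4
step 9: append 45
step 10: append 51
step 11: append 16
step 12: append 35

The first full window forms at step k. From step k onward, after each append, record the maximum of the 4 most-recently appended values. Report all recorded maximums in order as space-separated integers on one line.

step 1: append 54 -> window=[54] (not full yet)
step 2: append 11 -> window=[54, 11] (not full yet)
step 3: append 3 -> window=[54, 11, 3] (not full yet)
step 4: append 35 -> window=[54, 11, 3, 35] -> max=54
step 5: append 7 -> window=[11, 3, 35, 7] -> max=35
step 6: append 22 -> window=[3, 35, 7, 22] -> max=35
step 7: append 27 -> window=[35, 7, 22, 27] -> max=35
step 8: append 4 -> window=[7, 22, 27, 4] -> max=27
step 9: append 45 -> window=[22, 27, 4, 45] -> max=45
step 10: append 51 -> window=[27, 4, 45, 51] -> max=51
step 11: append 16 -> window=[4, 45, 51, 16] -> max=51
step 12: append 35 -> window=[45, 51, 16, 35] -> max=51

Answer: 54 35 35 35 27 45 51 51 51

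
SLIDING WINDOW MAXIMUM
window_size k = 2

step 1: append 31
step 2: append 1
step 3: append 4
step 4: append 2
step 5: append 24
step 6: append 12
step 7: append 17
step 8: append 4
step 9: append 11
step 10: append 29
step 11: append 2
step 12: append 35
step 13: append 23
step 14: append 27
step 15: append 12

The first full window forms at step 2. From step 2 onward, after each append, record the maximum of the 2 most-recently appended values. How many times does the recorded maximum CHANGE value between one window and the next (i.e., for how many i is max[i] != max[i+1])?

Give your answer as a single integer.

Answer: 7

Derivation:
step 1: append 31 -> window=[31] (not full yet)
step 2: append 1 -> window=[31, 1] -> max=31
step 3: append 4 -> window=[1, 4] -> max=4
step 4: append 2 -> window=[4, 2] -> max=4
step 5: append 24 -> window=[2, 24] -> max=24
step 6: append 12 -> window=[24, 12] -> max=24
step 7: append 17 -> window=[12, 17] -> max=17
step 8: append 4 -> window=[17, 4] -> max=17
step 9: append 11 -> window=[4, 11] -> max=11
step 10: append 29 -> window=[11, 29] -> max=29
step 11: append 2 -> window=[29, 2] -> max=29
step 12: append 35 -> window=[2, 35] -> max=35
step 13: append 23 -> window=[35, 23] -> max=35
step 14: append 27 -> window=[23, 27] -> max=27
step 15: append 12 -> window=[27, 12] -> max=27
Recorded maximums: 31 4 4 24 24 17 17 11 29 29 35 35 27 27
Changes between consecutive maximums: 7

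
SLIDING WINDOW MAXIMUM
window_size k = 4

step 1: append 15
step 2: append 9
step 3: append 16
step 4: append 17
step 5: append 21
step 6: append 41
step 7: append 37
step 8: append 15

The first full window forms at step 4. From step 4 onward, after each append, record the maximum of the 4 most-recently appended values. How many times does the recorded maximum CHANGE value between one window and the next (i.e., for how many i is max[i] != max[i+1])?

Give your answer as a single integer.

step 1: append 15 -> window=[15] (not full yet)
step 2: append 9 -> window=[15, 9] (not full yet)
step 3: append 16 -> window=[15, 9, 16] (not full yet)
step 4: append 17 -> window=[15, 9, 16, 17] -> max=17
step 5: append 21 -> window=[9, 16, 17, 21] -> max=21
step 6: append 41 -> window=[16, 17, 21, 41] -> max=41
step 7: append 37 -> window=[17, 21, 41, 37] -> max=41
step 8: append 15 -> window=[21, 41, 37, 15] -> max=41
Recorded maximums: 17 21 41 41 41
Changes between consecutive maximums: 2

Answer: 2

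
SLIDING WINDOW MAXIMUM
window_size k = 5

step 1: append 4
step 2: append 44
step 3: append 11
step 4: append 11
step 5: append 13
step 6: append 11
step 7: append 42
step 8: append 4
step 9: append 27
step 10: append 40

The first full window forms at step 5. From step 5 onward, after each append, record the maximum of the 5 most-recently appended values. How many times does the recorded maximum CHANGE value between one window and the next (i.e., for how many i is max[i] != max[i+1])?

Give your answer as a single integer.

Answer: 1

Derivation:
step 1: append 4 -> window=[4] (not full yet)
step 2: append 44 -> window=[4, 44] (not full yet)
step 3: append 11 -> window=[4, 44, 11] (not full yet)
step 4: append 11 -> window=[4, 44, 11, 11] (not full yet)
step 5: append 13 -> window=[4, 44, 11, 11, 13] -> max=44
step 6: append 11 -> window=[44, 11, 11, 13, 11] -> max=44
step 7: append 42 -> window=[11, 11, 13, 11, 42] -> max=42
step 8: append 4 -> window=[11, 13, 11, 42, 4] -> max=42
step 9: append 27 -> window=[13, 11, 42, 4, 27] -> max=42
step 10: append 40 -> window=[11, 42, 4, 27, 40] -> max=42
Recorded maximums: 44 44 42 42 42 42
Changes between consecutive maximums: 1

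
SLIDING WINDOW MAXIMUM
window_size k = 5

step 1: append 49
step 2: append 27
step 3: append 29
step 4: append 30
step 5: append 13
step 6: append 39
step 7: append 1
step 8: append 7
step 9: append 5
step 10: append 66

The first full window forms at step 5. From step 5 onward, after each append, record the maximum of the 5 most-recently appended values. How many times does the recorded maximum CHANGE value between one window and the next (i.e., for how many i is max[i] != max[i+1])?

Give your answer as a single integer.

Answer: 2

Derivation:
step 1: append 49 -> window=[49] (not full yet)
step 2: append 27 -> window=[49, 27] (not full yet)
step 3: append 29 -> window=[49, 27, 29] (not full yet)
step 4: append 30 -> window=[49, 27, 29, 30] (not full yet)
step 5: append 13 -> window=[49, 27, 29, 30, 13] -> max=49
step 6: append 39 -> window=[27, 29, 30, 13, 39] -> max=39
step 7: append 1 -> window=[29, 30, 13, 39, 1] -> max=39
step 8: append 7 -> window=[30, 13, 39, 1, 7] -> max=39
step 9: append 5 -> window=[13, 39, 1, 7, 5] -> max=39
step 10: append 66 -> window=[39, 1, 7, 5, 66] -> max=66
Recorded maximums: 49 39 39 39 39 66
Changes between consecutive maximums: 2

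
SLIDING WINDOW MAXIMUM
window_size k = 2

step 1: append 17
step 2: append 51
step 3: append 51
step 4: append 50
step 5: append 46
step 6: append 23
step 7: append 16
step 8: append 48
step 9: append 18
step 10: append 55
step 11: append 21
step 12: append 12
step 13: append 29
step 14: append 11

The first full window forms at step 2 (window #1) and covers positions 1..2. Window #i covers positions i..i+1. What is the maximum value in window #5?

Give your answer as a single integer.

Answer: 46

Derivation:
step 1: append 17 -> window=[17] (not full yet)
step 2: append 51 -> window=[17, 51] -> max=51
step 3: append 51 -> window=[51, 51] -> max=51
step 4: append 50 -> window=[51, 50] -> max=51
step 5: append 46 -> window=[50, 46] -> max=50
step 6: append 23 -> window=[46, 23] -> max=46
Window #5 max = 46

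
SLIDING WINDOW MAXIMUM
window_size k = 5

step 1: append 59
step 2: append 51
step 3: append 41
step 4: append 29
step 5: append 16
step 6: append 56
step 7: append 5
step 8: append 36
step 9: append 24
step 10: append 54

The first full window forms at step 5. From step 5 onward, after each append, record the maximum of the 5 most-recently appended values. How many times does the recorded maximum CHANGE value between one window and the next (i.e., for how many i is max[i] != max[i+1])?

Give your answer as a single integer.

step 1: append 59 -> window=[59] (not full yet)
step 2: append 51 -> window=[59, 51] (not full yet)
step 3: append 41 -> window=[59, 51, 41] (not full yet)
step 4: append 29 -> window=[59, 51, 41, 29] (not full yet)
step 5: append 16 -> window=[59, 51, 41, 29, 16] -> max=59
step 6: append 56 -> window=[51, 41, 29, 16, 56] -> max=56
step 7: append 5 -> window=[41, 29, 16, 56, 5] -> max=56
step 8: append 36 -> window=[29, 16, 56, 5, 36] -> max=56
step 9: append 24 -> window=[16, 56, 5, 36, 24] -> max=56
step 10: append 54 -> window=[56, 5, 36, 24, 54] -> max=56
Recorded maximums: 59 56 56 56 56 56
Changes between consecutive maximums: 1

Answer: 1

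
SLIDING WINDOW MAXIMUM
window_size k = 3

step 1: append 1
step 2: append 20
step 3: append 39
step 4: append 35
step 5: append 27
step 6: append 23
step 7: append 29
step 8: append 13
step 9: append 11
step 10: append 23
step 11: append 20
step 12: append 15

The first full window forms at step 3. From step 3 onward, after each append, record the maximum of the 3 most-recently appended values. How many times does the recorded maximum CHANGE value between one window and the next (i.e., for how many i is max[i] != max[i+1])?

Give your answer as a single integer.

step 1: append 1 -> window=[1] (not full yet)
step 2: append 20 -> window=[1, 20] (not full yet)
step 3: append 39 -> window=[1, 20, 39] -> max=39
step 4: append 35 -> window=[20, 39, 35] -> max=39
step 5: append 27 -> window=[39, 35, 27] -> max=39
step 6: append 23 -> window=[35, 27, 23] -> max=35
step 7: append 29 -> window=[27, 23, 29] -> max=29
step 8: append 13 -> window=[23, 29, 13] -> max=29
step 9: append 11 -> window=[29, 13, 11] -> max=29
step 10: append 23 -> window=[13, 11, 23] -> max=23
step 11: append 20 -> window=[11, 23, 20] -> max=23
step 12: append 15 -> window=[23, 20, 15] -> max=23
Recorded maximums: 39 39 39 35 29 29 29 23 23 23
Changes between consecutive maximums: 3

Answer: 3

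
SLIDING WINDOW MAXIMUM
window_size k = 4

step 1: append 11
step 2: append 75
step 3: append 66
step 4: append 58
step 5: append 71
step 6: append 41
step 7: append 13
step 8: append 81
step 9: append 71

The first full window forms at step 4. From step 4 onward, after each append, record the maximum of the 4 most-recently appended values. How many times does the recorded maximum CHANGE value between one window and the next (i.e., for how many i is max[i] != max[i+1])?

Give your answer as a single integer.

Answer: 2

Derivation:
step 1: append 11 -> window=[11] (not full yet)
step 2: append 75 -> window=[11, 75] (not full yet)
step 3: append 66 -> window=[11, 75, 66] (not full yet)
step 4: append 58 -> window=[11, 75, 66, 58] -> max=75
step 5: append 71 -> window=[75, 66, 58, 71] -> max=75
step 6: append 41 -> window=[66, 58, 71, 41] -> max=71
step 7: append 13 -> window=[58, 71, 41, 13] -> max=71
step 8: append 81 -> window=[71, 41, 13, 81] -> max=81
step 9: append 71 -> window=[41, 13, 81, 71] -> max=81
Recorded maximums: 75 75 71 71 81 81
Changes between consecutive maximums: 2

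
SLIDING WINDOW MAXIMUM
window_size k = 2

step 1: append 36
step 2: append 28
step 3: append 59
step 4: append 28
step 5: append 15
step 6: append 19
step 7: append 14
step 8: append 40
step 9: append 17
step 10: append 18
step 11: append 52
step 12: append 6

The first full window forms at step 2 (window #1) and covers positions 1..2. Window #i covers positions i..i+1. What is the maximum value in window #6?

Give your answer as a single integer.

Answer: 19

Derivation:
step 1: append 36 -> window=[36] (not full yet)
step 2: append 28 -> window=[36, 28] -> max=36
step 3: append 59 -> window=[28, 59] -> max=59
step 4: append 28 -> window=[59, 28] -> max=59
step 5: append 15 -> window=[28, 15] -> max=28
step 6: append 19 -> window=[15, 19] -> max=19
step 7: append 14 -> window=[19, 14] -> max=19
Window #6 max = 19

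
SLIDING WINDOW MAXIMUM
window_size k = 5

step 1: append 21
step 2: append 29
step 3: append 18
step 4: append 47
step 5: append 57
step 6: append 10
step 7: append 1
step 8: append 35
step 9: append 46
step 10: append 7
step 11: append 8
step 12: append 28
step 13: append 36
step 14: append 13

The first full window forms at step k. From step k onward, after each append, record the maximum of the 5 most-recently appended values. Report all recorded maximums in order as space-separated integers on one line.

step 1: append 21 -> window=[21] (not full yet)
step 2: append 29 -> window=[21, 29] (not full yet)
step 3: append 18 -> window=[21, 29, 18] (not full yet)
step 4: append 47 -> window=[21, 29, 18, 47] (not full yet)
step 5: append 57 -> window=[21, 29, 18, 47, 57] -> max=57
step 6: append 10 -> window=[29, 18, 47, 57, 10] -> max=57
step 7: append 1 -> window=[18, 47, 57, 10, 1] -> max=57
step 8: append 35 -> window=[47, 57, 10, 1, 35] -> max=57
step 9: append 46 -> window=[57, 10, 1, 35, 46] -> max=57
step 10: append 7 -> window=[10, 1, 35, 46, 7] -> max=46
step 11: append 8 -> window=[1, 35, 46, 7, 8] -> max=46
step 12: append 28 -> window=[35, 46, 7, 8, 28] -> max=46
step 13: append 36 -> window=[46, 7, 8, 28, 36] -> max=46
step 14: append 13 -> window=[7, 8, 28, 36, 13] -> max=36

Answer: 57 57 57 57 57 46 46 46 46 36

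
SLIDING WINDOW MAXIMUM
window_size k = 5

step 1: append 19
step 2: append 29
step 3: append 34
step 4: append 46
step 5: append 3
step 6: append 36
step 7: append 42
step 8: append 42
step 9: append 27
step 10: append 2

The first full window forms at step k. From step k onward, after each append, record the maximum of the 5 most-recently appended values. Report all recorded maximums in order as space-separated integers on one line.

step 1: append 19 -> window=[19] (not full yet)
step 2: append 29 -> window=[19, 29] (not full yet)
step 3: append 34 -> window=[19, 29, 34] (not full yet)
step 4: append 46 -> window=[19, 29, 34, 46] (not full yet)
step 5: append 3 -> window=[19, 29, 34, 46, 3] -> max=46
step 6: append 36 -> window=[29, 34, 46, 3, 36] -> max=46
step 7: append 42 -> window=[34, 46, 3, 36, 42] -> max=46
step 8: append 42 -> window=[46, 3, 36, 42, 42] -> max=46
step 9: append 27 -> window=[3, 36, 42, 42, 27] -> max=42
step 10: append 2 -> window=[36, 42, 42, 27, 2] -> max=42

Answer: 46 46 46 46 42 42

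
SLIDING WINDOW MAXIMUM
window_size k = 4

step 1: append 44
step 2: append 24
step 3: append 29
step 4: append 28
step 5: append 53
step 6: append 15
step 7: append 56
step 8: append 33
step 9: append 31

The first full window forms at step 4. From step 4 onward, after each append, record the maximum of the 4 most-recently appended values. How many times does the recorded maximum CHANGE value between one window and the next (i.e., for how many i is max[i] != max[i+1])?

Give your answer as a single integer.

Answer: 2

Derivation:
step 1: append 44 -> window=[44] (not full yet)
step 2: append 24 -> window=[44, 24] (not full yet)
step 3: append 29 -> window=[44, 24, 29] (not full yet)
step 4: append 28 -> window=[44, 24, 29, 28] -> max=44
step 5: append 53 -> window=[24, 29, 28, 53] -> max=53
step 6: append 15 -> window=[29, 28, 53, 15] -> max=53
step 7: append 56 -> window=[28, 53, 15, 56] -> max=56
step 8: append 33 -> window=[53, 15, 56, 33] -> max=56
step 9: append 31 -> window=[15, 56, 33, 31] -> max=56
Recorded maximums: 44 53 53 56 56 56
Changes between consecutive maximums: 2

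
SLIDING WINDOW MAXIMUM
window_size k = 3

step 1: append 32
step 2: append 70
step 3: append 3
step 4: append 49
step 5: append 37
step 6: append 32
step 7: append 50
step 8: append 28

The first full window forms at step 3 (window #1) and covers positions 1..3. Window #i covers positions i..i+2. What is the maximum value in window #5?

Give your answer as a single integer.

Answer: 50

Derivation:
step 1: append 32 -> window=[32] (not full yet)
step 2: append 70 -> window=[32, 70] (not full yet)
step 3: append 3 -> window=[32, 70, 3] -> max=70
step 4: append 49 -> window=[70, 3, 49] -> max=70
step 5: append 37 -> window=[3, 49, 37] -> max=49
step 6: append 32 -> window=[49, 37, 32] -> max=49
step 7: append 50 -> window=[37, 32, 50] -> max=50
Window #5 max = 50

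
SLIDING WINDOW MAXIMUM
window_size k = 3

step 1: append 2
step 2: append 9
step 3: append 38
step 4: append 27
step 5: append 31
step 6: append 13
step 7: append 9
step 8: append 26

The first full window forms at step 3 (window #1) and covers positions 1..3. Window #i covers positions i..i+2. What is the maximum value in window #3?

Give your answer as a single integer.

Answer: 38

Derivation:
step 1: append 2 -> window=[2] (not full yet)
step 2: append 9 -> window=[2, 9] (not full yet)
step 3: append 38 -> window=[2, 9, 38] -> max=38
step 4: append 27 -> window=[9, 38, 27] -> max=38
step 5: append 31 -> window=[38, 27, 31] -> max=38
Window #3 max = 38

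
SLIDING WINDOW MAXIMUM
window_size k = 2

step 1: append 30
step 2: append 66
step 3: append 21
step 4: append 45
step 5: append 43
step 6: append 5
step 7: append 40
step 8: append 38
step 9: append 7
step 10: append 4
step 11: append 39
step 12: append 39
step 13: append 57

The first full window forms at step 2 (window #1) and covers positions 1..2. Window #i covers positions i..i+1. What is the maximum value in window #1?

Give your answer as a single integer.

step 1: append 30 -> window=[30] (not full yet)
step 2: append 66 -> window=[30, 66] -> max=66
Window #1 max = 66

Answer: 66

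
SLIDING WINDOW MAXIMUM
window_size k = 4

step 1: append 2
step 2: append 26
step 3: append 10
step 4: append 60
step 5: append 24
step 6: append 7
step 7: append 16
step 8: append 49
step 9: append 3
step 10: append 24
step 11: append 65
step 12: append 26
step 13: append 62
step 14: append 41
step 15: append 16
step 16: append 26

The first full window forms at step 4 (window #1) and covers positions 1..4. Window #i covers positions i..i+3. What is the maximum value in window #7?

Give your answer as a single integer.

Answer: 49

Derivation:
step 1: append 2 -> window=[2] (not full yet)
step 2: append 26 -> window=[2, 26] (not full yet)
step 3: append 10 -> window=[2, 26, 10] (not full yet)
step 4: append 60 -> window=[2, 26, 10, 60] -> max=60
step 5: append 24 -> window=[26, 10, 60, 24] -> max=60
step 6: append 7 -> window=[10, 60, 24, 7] -> max=60
step 7: append 16 -> window=[60, 24, 7, 16] -> max=60
step 8: append 49 -> window=[24, 7, 16, 49] -> max=49
step 9: append 3 -> window=[7, 16, 49, 3] -> max=49
step 10: append 24 -> window=[16, 49, 3, 24] -> max=49
Window #7 max = 49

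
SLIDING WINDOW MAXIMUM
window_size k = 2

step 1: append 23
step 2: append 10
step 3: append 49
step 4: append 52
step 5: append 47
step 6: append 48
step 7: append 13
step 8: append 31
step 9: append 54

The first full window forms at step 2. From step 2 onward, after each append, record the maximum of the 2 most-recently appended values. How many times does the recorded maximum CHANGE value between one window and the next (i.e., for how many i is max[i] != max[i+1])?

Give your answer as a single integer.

Answer: 5

Derivation:
step 1: append 23 -> window=[23] (not full yet)
step 2: append 10 -> window=[23, 10] -> max=23
step 3: append 49 -> window=[10, 49] -> max=49
step 4: append 52 -> window=[49, 52] -> max=52
step 5: append 47 -> window=[52, 47] -> max=52
step 6: append 48 -> window=[47, 48] -> max=48
step 7: append 13 -> window=[48, 13] -> max=48
step 8: append 31 -> window=[13, 31] -> max=31
step 9: append 54 -> window=[31, 54] -> max=54
Recorded maximums: 23 49 52 52 48 48 31 54
Changes between consecutive maximums: 5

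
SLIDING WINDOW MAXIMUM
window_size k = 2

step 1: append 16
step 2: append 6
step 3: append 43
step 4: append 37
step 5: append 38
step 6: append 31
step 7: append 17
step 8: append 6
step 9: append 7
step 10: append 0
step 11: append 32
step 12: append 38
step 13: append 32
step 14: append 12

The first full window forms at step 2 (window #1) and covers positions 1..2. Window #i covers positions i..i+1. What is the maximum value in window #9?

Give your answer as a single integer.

step 1: append 16 -> window=[16] (not full yet)
step 2: append 6 -> window=[16, 6] -> max=16
step 3: append 43 -> window=[6, 43] -> max=43
step 4: append 37 -> window=[43, 37] -> max=43
step 5: append 38 -> window=[37, 38] -> max=38
step 6: append 31 -> window=[38, 31] -> max=38
step 7: append 17 -> window=[31, 17] -> max=31
step 8: append 6 -> window=[17, 6] -> max=17
step 9: append 7 -> window=[6, 7] -> max=7
step 10: append 0 -> window=[7, 0] -> max=7
Window #9 max = 7

Answer: 7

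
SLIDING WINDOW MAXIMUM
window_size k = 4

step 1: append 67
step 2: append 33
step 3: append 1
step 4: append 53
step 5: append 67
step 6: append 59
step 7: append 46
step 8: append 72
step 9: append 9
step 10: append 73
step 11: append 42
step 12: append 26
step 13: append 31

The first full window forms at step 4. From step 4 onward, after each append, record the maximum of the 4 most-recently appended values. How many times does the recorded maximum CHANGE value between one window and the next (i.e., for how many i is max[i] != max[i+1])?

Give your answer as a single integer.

step 1: append 67 -> window=[67] (not full yet)
step 2: append 33 -> window=[67, 33] (not full yet)
step 3: append 1 -> window=[67, 33, 1] (not full yet)
step 4: append 53 -> window=[67, 33, 1, 53] -> max=67
step 5: append 67 -> window=[33, 1, 53, 67] -> max=67
step 6: append 59 -> window=[1, 53, 67, 59] -> max=67
step 7: append 46 -> window=[53, 67, 59, 46] -> max=67
step 8: append 72 -> window=[67, 59, 46, 72] -> max=72
step 9: append 9 -> window=[59, 46, 72, 9] -> max=72
step 10: append 73 -> window=[46, 72, 9, 73] -> max=73
step 11: append 42 -> window=[72, 9, 73, 42] -> max=73
step 12: append 26 -> window=[9, 73, 42, 26] -> max=73
step 13: append 31 -> window=[73, 42, 26, 31] -> max=73
Recorded maximums: 67 67 67 67 72 72 73 73 73 73
Changes between consecutive maximums: 2

Answer: 2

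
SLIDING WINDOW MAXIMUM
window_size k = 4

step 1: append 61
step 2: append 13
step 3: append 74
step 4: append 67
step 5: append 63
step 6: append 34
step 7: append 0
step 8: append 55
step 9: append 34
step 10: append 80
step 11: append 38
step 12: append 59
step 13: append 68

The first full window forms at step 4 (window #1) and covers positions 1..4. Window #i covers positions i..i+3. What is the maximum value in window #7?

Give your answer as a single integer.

step 1: append 61 -> window=[61] (not full yet)
step 2: append 13 -> window=[61, 13] (not full yet)
step 3: append 74 -> window=[61, 13, 74] (not full yet)
step 4: append 67 -> window=[61, 13, 74, 67] -> max=74
step 5: append 63 -> window=[13, 74, 67, 63] -> max=74
step 6: append 34 -> window=[74, 67, 63, 34] -> max=74
step 7: append 0 -> window=[67, 63, 34, 0] -> max=67
step 8: append 55 -> window=[63, 34, 0, 55] -> max=63
step 9: append 34 -> window=[34, 0, 55, 34] -> max=55
step 10: append 80 -> window=[0, 55, 34, 80] -> max=80
Window #7 max = 80

Answer: 80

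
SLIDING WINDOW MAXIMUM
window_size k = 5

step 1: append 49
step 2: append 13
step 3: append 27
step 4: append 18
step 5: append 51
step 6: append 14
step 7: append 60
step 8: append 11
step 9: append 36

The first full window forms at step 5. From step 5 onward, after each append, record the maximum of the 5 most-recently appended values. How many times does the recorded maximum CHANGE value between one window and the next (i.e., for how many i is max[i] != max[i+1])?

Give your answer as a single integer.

Answer: 1

Derivation:
step 1: append 49 -> window=[49] (not full yet)
step 2: append 13 -> window=[49, 13] (not full yet)
step 3: append 27 -> window=[49, 13, 27] (not full yet)
step 4: append 18 -> window=[49, 13, 27, 18] (not full yet)
step 5: append 51 -> window=[49, 13, 27, 18, 51] -> max=51
step 6: append 14 -> window=[13, 27, 18, 51, 14] -> max=51
step 7: append 60 -> window=[27, 18, 51, 14, 60] -> max=60
step 8: append 11 -> window=[18, 51, 14, 60, 11] -> max=60
step 9: append 36 -> window=[51, 14, 60, 11, 36] -> max=60
Recorded maximums: 51 51 60 60 60
Changes between consecutive maximums: 1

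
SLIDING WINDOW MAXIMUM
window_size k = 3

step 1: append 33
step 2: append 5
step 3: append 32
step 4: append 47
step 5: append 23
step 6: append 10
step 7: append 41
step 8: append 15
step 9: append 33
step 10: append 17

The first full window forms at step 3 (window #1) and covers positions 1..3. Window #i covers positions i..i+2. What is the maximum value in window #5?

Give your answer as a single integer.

Answer: 41

Derivation:
step 1: append 33 -> window=[33] (not full yet)
step 2: append 5 -> window=[33, 5] (not full yet)
step 3: append 32 -> window=[33, 5, 32] -> max=33
step 4: append 47 -> window=[5, 32, 47] -> max=47
step 5: append 23 -> window=[32, 47, 23] -> max=47
step 6: append 10 -> window=[47, 23, 10] -> max=47
step 7: append 41 -> window=[23, 10, 41] -> max=41
Window #5 max = 41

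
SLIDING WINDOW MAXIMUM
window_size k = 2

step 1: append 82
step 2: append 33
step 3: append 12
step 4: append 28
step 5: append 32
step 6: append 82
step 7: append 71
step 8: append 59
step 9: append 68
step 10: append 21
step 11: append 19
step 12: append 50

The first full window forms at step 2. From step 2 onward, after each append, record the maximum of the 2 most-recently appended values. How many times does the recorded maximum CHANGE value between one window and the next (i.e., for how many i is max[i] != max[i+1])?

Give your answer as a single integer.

step 1: append 82 -> window=[82] (not full yet)
step 2: append 33 -> window=[82, 33] -> max=82
step 3: append 12 -> window=[33, 12] -> max=33
step 4: append 28 -> window=[12, 28] -> max=28
step 5: append 32 -> window=[28, 32] -> max=32
step 6: append 82 -> window=[32, 82] -> max=82
step 7: append 71 -> window=[82, 71] -> max=82
step 8: append 59 -> window=[71, 59] -> max=71
step 9: append 68 -> window=[59, 68] -> max=68
step 10: append 21 -> window=[68, 21] -> max=68
step 11: append 19 -> window=[21, 19] -> max=21
step 12: append 50 -> window=[19, 50] -> max=50
Recorded maximums: 82 33 28 32 82 82 71 68 68 21 50
Changes between consecutive maximums: 8

Answer: 8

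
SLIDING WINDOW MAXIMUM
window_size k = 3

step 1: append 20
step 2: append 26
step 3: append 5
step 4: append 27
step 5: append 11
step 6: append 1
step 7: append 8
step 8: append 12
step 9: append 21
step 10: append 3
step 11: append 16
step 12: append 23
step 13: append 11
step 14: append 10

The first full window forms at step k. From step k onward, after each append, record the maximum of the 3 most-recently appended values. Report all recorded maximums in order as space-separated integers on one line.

Answer: 26 27 27 27 11 12 21 21 21 23 23 23

Derivation:
step 1: append 20 -> window=[20] (not full yet)
step 2: append 26 -> window=[20, 26] (not full yet)
step 3: append 5 -> window=[20, 26, 5] -> max=26
step 4: append 27 -> window=[26, 5, 27] -> max=27
step 5: append 11 -> window=[5, 27, 11] -> max=27
step 6: append 1 -> window=[27, 11, 1] -> max=27
step 7: append 8 -> window=[11, 1, 8] -> max=11
step 8: append 12 -> window=[1, 8, 12] -> max=12
step 9: append 21 -> window=[8, 12, 21] -> max=21
step 10: append 3 -> window=[12, 21, 3] -> max=21
step 11: append 16 -> window=[21, 3, 16] -> max=21
step 12: append 23 -> window=[3, 16, 23] -> max=23
step 13: append 11 -> window=[16, 23, 11] -> max=23
step 14: append 10 -> window=[23, 11, 10] -> max=23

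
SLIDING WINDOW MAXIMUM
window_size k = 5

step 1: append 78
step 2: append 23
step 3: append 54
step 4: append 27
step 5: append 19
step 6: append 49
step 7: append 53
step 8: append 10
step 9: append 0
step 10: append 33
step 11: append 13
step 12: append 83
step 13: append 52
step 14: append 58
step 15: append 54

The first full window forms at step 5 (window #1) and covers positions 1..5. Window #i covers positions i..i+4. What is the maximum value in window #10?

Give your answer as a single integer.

Answer: 83

Derivation:
step 1: append 78 -> window=[78] (not full yet)
step 2: append 23 -> window=[78, 23] (not full yet)
step 3: append 54 -> window=[78, 23, 54] (not full yet)
step 4: append 27 -> window=[78, 23, 54, 27] (not full yet)
step 5: append 19 -> window=[78, 23, 54, 27, 19] -> max=78
step 6: append 49 -> window=[23, 54, 27, 19, 49] -> max=54
step 7: append 53 -> window=[54, 27, 19, 49, 53] -> max=54
step 8: append 10 -> window=[27, 19, 49, 53, 10] -> max=53
step 9: append 0 -> window=[19, 49, 53, 10, 0] -> max=53
step 10: append 33 -> window=[49, 53, 10, 0, 33] -> max=53
step 11: append 13 -> window=[53, 10, 0, 33, 13] -> max=53
step 12: append 83 -> window=[10, 0, 33, 13, 83] -> max=83
step 13: append 52 -> window=[0, 33, 13, 83, 52] -> max=83
step 14: append 58 -> window=[33, 13, 83, 52, 58] -> max=83
Window #10 max = 83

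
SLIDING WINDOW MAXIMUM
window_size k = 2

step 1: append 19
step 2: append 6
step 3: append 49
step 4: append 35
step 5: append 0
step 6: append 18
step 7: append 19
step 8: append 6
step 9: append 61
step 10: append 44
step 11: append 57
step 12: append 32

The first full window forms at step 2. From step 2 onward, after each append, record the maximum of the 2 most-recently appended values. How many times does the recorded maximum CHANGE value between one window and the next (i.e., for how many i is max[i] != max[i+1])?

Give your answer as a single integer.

step 1: append 19 -> window=[19] (not full yet)
step 2: append 6 -> window=[19, 6] -> max=19
step 3: append 49 -> window=[6, 49] -> max=49
step 4: append 35 -> window=[49, 35] -> max=49
step 5: append 0 -> window=[35, 0] -> max=35
step 6: append 18 -> window=[0, 18] -> max=18
step 7: append 19 -> window=[18, 19] -> max=19
step 8: append 6 -> window=[19, 6] -> max=19
step 9: append 61 -> window=[6, 61] -> max=61
step 10: append 44 -> window=[61, 44] -> max=61
step 11: append 57 -> window=[44, 57] -> max=57
step 12: append 32 -> window=[57, 32] -> max=57
Recorded maximums: 19 49 49 35 18 19 19 61 61 57 57
Changes between consecutive maximums: 6

Answer: 6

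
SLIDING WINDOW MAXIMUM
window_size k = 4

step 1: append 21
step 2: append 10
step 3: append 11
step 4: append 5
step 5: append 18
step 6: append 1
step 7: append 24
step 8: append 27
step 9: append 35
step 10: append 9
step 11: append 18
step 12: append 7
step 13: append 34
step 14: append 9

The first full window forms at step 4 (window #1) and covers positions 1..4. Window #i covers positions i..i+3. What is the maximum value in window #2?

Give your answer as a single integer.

Answer: 18

Derivation:
step 1: append 21 -> window=[21] (not full yet)
step 2: append 10 -> window=[21, 10] (not full yet)
step 3: append 11 -> window=[21, 10, 11] (not full yet)
step 4: append 5 -> window=[21, 10, 11, 5] -> max=21
step 5: append 18 -> window=[10, 11, 5, 18] -> max=18
Window #2 max = 18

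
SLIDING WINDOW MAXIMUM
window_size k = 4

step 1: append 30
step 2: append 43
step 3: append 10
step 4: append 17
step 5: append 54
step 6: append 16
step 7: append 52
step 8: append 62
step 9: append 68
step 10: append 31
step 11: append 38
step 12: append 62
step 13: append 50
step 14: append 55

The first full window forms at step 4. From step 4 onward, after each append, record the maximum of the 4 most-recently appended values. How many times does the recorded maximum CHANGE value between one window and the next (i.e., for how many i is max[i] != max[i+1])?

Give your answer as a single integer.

step 1: append 30 -> window=[30] (not full yet)
step 2: append 43 -> window=[30, 43] (not full yet)
step 3: append 10 -> window=[30, 43, 10] (not full yet)
step 4: append 17 -> window=[30, 43, 10, 17] -> max=43
step 5: append 54 -> window=[43, 10, 17, 54] -> max=54
step 6: append 16 -> window=[10, 17, 54, 16] -> max=54
step 7: append 52 -> window=[17, 54, 16, 52] -> max=54
step 8: append 62 -> window=[54, 16, 52, 62] -> max=62
step 9: append 68 -> window=[16, 52, 62, 68] -> max=68
step 10: append 31 -> window=[52, 62, 68, 31] -> max=68
step 11: append 38 -> window=[62, 68, 31, 38] -> max=68
step 12: append 62 -> window=[68, 31, 38, 62] -> max=68
step 13: append 50 -> window=[31, 38, 62, 50] -> max=62
step 14: append 55 -> window=[38, 62, 50, 55] -> max=62
Recorded maximums: 43 54 54 54 62 68 68 68 68 62 62
Changes between consecutive maximums: 4

Answer: 4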